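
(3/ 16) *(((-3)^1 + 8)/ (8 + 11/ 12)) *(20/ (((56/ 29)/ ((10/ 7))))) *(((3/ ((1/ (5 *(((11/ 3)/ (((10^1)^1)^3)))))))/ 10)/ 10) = 2871/ 3355520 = 0.00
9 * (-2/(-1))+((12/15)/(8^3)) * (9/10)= 115209/6400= 18.00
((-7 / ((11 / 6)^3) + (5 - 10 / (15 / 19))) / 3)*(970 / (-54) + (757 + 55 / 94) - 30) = -2082.19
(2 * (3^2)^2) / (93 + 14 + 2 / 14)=189 / 125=1.51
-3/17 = -0.18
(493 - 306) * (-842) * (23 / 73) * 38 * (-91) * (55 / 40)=235877415.75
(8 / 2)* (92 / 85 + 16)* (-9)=-52272 / 85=-614.96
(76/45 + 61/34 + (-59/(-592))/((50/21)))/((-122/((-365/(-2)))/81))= -427.10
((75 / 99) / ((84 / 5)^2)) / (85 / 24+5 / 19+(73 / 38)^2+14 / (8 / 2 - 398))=8889625 / 24705822834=0.00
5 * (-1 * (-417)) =2085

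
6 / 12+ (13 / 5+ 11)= 141 / 10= 14.10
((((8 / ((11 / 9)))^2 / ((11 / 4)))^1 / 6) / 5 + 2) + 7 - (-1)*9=18.52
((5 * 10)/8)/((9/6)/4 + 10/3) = 150/89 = 1.69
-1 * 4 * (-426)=1704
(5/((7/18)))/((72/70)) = 25/2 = 12.50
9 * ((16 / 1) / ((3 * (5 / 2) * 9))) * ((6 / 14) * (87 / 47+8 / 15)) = 53792 / 24675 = 2.18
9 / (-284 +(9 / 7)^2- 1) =-147 / 4628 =-0.03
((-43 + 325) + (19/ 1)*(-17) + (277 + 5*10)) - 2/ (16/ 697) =1591/ 8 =198.88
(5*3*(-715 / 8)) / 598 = -825 / 368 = -2.24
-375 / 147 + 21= 904 / 49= 18.45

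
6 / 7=0.86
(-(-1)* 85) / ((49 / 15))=1275 / 49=26.02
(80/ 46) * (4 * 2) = 320/ 23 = 13.91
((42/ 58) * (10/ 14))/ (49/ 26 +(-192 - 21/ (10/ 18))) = -0.00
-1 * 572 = -572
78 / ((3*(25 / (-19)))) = -19.76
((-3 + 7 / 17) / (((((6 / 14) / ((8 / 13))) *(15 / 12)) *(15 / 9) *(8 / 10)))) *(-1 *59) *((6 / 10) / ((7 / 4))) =45.11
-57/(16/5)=-285/16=-17.81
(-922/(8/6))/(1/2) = -1383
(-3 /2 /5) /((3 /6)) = -3 /5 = -0.60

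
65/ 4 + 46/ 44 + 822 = 36929/ 44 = 839.30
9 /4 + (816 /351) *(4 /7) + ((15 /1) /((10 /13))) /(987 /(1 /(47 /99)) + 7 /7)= 7067989 /1952496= 3.62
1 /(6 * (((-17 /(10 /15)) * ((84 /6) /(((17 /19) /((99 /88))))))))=-4 /10773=-0.00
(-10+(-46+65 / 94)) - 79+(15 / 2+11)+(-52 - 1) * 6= -20389 / 47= -433.81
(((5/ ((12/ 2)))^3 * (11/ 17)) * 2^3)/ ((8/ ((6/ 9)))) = 0.25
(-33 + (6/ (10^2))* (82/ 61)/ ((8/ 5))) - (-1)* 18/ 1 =-36477/ 2440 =-14.95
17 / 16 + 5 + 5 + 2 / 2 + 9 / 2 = 265 / 16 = 16.56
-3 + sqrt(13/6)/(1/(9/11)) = -3 + 3 * sqrt(78)/22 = -1.80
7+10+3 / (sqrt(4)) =37 / 2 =18.50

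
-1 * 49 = -49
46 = 46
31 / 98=0.32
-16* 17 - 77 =-349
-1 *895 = -895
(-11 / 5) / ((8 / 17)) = -187 / 40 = -4.68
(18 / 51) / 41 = 6 / 697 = 0.01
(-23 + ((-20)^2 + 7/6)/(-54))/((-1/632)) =1557722/81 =19231.14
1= 1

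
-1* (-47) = 47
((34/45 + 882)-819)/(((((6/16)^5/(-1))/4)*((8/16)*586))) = -376045568/3203955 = -117.37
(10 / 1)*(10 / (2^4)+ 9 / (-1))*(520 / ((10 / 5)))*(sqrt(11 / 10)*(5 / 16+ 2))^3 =-485306393*sqrt(110) / 16384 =-310665.06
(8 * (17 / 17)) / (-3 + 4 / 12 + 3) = 24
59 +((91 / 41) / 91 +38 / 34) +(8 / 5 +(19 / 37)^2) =295827184 / 4770965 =62.01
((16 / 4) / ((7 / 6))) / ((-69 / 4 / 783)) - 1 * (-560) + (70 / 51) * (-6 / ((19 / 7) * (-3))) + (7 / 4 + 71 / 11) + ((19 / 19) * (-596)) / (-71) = 421.98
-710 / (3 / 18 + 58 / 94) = -200220 / 221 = -905.97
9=9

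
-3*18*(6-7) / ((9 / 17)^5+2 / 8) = 306689112 / 1656053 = 185.19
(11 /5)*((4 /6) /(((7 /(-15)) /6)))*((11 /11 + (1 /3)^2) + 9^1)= -190.67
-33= -33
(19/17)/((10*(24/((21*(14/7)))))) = 133/680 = 0.20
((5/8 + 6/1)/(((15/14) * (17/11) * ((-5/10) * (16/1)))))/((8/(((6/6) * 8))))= -4081/8160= -0.50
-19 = -19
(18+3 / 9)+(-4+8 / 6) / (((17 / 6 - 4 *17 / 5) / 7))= 19445 / 969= 20.07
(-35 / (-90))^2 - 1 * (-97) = 31477 / 324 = 97.15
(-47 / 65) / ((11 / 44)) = -188 / 65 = -2.89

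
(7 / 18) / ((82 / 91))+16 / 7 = 28075 / 10332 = 2.72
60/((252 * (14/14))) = 5/21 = 0.24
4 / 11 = 0.36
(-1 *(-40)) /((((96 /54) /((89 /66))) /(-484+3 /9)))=-14674.89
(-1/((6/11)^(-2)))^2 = 1296/14641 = 0.09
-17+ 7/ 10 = -163/ 10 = -16.30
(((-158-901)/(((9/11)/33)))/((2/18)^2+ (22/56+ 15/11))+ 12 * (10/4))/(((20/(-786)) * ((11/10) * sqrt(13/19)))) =418262061222 * sqrt(247)/6310447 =1041686.00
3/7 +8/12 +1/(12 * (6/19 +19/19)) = 811/700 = 1.16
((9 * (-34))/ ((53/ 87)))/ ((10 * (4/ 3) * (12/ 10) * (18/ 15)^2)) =-36975/ 1696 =-21.80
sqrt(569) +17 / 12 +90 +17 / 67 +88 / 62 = sqrt(569) +2320169 / 24924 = 116.94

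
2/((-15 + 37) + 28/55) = 55/619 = 0.09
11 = 11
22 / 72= 11 / 36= 0.31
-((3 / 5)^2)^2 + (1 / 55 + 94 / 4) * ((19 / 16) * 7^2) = 301033613 / 220000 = 1368.33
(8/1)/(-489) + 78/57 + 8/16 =34415/18582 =1.85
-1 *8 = -8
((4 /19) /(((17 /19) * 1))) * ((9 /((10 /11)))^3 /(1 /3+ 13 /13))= 2910897 /17000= 171.23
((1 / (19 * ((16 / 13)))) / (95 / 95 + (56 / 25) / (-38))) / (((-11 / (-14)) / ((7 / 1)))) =15925 / 39336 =0.40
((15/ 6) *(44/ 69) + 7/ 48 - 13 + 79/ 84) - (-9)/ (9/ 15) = 12057/ 2576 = 4.68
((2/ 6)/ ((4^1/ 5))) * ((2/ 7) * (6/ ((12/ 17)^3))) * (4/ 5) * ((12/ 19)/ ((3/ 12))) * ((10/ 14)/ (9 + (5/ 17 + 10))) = 417605/ 2748312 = 0.15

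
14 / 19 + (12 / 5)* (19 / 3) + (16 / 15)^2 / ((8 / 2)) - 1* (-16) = 137746 / 4275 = 32.22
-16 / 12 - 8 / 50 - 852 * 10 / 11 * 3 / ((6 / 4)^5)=-2283088 / 7425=-307.49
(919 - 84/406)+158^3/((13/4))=457886577/377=1214553.25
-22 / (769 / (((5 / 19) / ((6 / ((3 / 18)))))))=-55 / 262998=-0.00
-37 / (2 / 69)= -2553 / 2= -1276.50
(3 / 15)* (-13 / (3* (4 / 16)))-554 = -8362 / 15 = -557.47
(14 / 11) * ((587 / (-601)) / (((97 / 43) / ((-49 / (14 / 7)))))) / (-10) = -8657663 / 6412670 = -1.35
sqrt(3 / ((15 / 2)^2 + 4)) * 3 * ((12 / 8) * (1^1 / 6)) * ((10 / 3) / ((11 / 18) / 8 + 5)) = 720 * sqrt(723) / 176171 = 0.11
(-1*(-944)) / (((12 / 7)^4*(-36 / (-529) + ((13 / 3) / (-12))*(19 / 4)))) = -74937611 / 1129311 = -66.36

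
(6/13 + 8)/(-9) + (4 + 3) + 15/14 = 11681/1638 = 7.13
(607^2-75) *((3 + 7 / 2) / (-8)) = -2394431 / 8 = -299303.88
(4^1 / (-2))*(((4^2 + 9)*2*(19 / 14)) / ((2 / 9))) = -4275 / 7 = -610.71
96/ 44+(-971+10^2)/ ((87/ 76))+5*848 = 3331612/ 957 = 3481.31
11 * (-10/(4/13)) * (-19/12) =13585/24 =566.04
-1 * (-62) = 62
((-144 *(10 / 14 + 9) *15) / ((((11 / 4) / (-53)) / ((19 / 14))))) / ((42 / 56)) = 394421760 / 539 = 731765.79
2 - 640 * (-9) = 5762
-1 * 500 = -500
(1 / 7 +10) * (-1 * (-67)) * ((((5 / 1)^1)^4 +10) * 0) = 0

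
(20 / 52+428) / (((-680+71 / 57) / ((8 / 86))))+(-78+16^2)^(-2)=-40208561537 / 685234652284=-0.06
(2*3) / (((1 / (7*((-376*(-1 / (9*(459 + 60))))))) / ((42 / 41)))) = 3.46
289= 289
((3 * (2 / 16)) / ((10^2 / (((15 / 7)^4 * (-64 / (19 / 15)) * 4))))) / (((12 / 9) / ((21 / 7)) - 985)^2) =-59049000 / 3581881666699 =-0.00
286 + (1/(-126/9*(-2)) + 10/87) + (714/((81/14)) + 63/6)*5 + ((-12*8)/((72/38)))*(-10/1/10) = 22063313/21924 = 1006.35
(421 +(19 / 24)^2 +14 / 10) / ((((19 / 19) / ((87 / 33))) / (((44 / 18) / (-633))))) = -35331193 / 8203680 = -4.31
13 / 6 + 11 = 79 / 6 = 13.17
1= 1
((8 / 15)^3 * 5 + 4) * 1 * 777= 831908 / 225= 3697.37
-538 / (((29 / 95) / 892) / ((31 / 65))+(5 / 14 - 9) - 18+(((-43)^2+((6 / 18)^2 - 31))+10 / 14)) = -17807500872 / 59320269361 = -0.30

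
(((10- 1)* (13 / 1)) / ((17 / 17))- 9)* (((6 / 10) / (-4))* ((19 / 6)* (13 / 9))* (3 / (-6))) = 741 / 20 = 37.05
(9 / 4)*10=45 / 2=22.50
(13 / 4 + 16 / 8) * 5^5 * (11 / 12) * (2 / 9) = 240625 / 72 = 3342.01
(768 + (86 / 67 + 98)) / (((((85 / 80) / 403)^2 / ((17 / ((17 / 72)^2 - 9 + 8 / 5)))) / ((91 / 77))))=-341322867.34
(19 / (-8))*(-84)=399 / 2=199.50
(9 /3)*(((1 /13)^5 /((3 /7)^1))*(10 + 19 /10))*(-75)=-12495 /742586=-0.02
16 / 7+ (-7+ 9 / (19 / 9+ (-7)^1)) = -2019 / 308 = -6.56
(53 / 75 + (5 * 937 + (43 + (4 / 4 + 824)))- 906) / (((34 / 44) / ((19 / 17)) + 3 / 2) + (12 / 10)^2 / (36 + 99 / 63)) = 9580143463 / 4596027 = 2084.44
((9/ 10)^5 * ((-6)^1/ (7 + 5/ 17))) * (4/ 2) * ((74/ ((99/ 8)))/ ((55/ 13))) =-160947891/ 117218750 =-1.37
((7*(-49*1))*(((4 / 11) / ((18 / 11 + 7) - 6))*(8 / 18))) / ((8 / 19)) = -13034 / 261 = -49.94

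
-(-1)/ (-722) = -1/ 722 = -0.00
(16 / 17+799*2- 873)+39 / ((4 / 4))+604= 23272 / 17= 1368.94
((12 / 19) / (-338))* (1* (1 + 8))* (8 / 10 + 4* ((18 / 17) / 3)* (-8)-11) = 98658 / 272935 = 0.36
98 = 98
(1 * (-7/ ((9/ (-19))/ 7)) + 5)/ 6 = 488/ 27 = 18.07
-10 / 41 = -0.24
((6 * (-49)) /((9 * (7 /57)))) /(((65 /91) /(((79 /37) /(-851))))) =147098 /157435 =0.93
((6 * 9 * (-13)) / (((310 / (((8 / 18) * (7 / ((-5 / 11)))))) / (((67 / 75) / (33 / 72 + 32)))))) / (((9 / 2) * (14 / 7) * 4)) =536536 / 45279375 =0.01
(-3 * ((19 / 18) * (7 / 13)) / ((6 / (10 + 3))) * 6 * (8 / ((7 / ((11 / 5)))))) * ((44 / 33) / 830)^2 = -3344 / 23250375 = -0.00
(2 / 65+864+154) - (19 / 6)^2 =2358727 / 2340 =1008.00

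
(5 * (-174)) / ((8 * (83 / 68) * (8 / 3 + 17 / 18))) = -26622 / 1079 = -24.67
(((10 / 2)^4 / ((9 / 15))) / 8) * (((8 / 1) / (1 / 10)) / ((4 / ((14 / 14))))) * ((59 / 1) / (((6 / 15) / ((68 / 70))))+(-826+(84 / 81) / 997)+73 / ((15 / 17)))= -883250115625 / 565299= -1562447.69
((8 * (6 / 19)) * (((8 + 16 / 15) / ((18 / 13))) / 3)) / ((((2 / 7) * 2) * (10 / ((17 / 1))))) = 210392 / 12825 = 16.40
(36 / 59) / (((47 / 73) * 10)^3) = 3501153 / 1531389250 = 0.00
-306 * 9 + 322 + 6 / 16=-19453 / 8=-2431.62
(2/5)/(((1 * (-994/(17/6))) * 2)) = -17/29820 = -0.00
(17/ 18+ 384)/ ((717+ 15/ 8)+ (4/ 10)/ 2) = 0.54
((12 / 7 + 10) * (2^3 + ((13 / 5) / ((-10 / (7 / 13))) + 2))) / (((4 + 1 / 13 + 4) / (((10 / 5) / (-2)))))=-262769 / 18375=-14.30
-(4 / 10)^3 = -8 / 125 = -0.06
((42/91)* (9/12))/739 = 9/19214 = 0.00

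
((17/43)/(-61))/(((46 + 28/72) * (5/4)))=-1224/10951025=-0.00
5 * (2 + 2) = 20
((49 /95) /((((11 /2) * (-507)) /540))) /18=-196 /35321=-0.01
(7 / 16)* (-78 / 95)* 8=-273 / 95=-2.87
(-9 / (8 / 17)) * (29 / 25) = -4437 / 200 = -22.18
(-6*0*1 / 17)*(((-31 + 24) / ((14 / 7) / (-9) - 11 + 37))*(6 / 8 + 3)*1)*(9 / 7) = 0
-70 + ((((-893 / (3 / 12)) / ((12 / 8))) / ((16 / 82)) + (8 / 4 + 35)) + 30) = -12207.33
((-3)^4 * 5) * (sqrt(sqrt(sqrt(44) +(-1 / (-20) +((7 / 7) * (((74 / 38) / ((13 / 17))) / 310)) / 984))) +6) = 27 * 4709055^(3 / 4) * (3767873 +150689760 * sqrt(11))^(1 / 4) / 627874 +2430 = 3081.18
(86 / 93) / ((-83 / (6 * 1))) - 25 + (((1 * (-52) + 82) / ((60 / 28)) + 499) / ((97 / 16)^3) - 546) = -568.76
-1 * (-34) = 34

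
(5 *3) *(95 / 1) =1425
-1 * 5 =-5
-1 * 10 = -10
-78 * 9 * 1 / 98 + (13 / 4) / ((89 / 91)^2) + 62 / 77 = -50556101 / 17077676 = -2.96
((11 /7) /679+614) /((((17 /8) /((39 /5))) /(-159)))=-144773655624 /404005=-358346.20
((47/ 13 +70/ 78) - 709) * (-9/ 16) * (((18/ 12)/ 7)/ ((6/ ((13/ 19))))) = 9.68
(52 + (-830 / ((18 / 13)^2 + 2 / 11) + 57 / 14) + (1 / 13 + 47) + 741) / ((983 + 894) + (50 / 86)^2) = 0.24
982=982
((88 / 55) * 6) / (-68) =-12 / 85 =-0.14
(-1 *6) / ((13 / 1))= -6 / 13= -0.46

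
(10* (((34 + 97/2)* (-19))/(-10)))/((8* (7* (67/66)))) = 103455/3752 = 27.57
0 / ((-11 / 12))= 0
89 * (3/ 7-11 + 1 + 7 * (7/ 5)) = 712/ 35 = 20.34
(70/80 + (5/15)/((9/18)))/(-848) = -37/20352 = -0.00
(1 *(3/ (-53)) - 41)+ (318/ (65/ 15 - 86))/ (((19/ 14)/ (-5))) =-188284/ 7049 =-26.71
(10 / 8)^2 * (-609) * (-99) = 1507275 / 16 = 94204.69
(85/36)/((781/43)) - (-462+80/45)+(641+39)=10687381/9372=1140.35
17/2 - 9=-1/2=-0.50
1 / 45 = 0.02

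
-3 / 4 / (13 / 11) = -33 / 52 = -0.63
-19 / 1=-19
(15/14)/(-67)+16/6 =7459/2814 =2.65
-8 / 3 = -2.67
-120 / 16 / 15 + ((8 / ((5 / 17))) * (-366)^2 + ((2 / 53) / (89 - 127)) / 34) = 311874173104 / 85595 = 3643602.70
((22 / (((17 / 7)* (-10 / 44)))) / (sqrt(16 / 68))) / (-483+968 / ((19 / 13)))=-32186* sqrt(17) / 289595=-0.46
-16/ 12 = -4/ 3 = -1.33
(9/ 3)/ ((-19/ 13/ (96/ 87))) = -1248/ 551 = -2.26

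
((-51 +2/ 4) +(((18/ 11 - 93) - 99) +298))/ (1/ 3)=3771/ 22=171.41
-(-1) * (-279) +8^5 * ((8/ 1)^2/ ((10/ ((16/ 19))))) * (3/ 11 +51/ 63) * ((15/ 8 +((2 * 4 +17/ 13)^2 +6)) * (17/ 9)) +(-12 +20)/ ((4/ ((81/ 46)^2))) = 12683038729683029/ 371729358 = 34119012.82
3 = 3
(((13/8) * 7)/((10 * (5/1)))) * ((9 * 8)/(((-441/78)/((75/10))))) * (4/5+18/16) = -16731/400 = -41.83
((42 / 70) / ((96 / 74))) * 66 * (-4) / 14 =-1221 / 140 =-8.72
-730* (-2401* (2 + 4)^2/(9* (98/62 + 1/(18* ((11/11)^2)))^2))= 2182948094880/833569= 2618797.12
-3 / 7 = -0.43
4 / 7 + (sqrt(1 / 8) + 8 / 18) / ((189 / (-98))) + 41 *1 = 70321 / 1701 - 7 *sqrt(2) / 54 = 41.16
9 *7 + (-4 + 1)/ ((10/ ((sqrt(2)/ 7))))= 63-3 *sqrt(2)/ 70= 62.94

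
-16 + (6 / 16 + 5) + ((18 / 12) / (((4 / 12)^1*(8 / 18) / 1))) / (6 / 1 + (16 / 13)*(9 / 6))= -2539 / 272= -9.33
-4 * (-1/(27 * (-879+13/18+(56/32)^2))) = -64/378093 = -0.00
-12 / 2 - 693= -699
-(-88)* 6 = 528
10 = 10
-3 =-3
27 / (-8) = -27 / 8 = -3.38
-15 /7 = -2.14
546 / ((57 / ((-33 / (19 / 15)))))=-90090 / 361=-249.56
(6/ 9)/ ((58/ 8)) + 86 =7490/ 87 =86.09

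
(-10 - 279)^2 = 83521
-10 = -10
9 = 9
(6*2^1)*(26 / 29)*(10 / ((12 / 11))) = 98.62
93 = 93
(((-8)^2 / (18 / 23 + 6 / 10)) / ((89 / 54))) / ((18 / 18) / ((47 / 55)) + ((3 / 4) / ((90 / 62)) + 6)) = 373593600 / 102250409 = 3.65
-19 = -19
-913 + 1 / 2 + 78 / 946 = -863147 / 946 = -912.42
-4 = -4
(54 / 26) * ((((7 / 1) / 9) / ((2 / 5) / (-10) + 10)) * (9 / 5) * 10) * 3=8.76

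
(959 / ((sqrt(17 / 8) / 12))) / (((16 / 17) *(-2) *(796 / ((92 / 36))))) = -22057 *sqrt(34) / 9552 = -13.46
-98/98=-1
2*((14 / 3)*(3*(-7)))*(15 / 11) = -2940 / 11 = -267.27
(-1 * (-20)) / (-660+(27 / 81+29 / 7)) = -210 / 6883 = -0.03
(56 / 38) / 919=28 / 17461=0.00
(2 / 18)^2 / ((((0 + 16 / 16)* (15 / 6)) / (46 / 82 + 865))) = 70976 / 16605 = 4.27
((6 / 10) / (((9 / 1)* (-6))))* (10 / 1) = -1 / 9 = -0.11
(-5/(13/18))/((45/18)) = -36/13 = -2.77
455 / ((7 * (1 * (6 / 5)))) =325 / 6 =54.17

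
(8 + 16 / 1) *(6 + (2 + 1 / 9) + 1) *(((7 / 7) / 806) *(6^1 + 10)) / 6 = 2624 / 3627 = 0.72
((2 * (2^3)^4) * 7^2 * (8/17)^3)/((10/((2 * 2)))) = 411041792/24565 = 16732.82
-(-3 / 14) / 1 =3 / 14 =0.21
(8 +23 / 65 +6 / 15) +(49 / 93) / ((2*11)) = 1167359 / 132990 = 8.78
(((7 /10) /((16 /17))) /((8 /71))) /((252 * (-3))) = -1207 /138240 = -0.01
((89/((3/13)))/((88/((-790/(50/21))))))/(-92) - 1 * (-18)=1368461/40480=33.81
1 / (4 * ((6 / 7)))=7 / 24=0.29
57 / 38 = 3 / 2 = 1.50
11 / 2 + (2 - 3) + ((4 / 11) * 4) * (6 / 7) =885 / 154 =5.75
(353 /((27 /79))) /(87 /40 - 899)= -1115480 /968571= -1.15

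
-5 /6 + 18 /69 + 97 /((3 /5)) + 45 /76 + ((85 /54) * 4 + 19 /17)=135674543 /802332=169.10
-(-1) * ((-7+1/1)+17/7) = -25/7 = -3.57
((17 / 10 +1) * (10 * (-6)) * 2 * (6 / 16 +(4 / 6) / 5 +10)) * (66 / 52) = -86427 / 20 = -4321.35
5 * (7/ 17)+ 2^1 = 69/ 17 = 4.06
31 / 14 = 2.21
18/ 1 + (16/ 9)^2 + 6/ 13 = 22768/ 1053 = 21.62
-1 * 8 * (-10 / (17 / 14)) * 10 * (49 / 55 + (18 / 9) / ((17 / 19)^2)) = 120671040 / 54043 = 2232.87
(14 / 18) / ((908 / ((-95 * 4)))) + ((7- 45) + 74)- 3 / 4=285403 / 8172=34.92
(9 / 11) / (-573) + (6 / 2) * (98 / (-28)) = -44127 / 4202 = -10.50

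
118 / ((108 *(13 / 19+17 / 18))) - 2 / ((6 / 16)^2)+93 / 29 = -1503848 / 145377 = -10.34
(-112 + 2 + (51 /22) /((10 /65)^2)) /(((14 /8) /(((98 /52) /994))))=-1061 /81224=-0.01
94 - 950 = -856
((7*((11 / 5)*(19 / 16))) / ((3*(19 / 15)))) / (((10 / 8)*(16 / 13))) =1001 / 320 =3.13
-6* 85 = -510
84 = 84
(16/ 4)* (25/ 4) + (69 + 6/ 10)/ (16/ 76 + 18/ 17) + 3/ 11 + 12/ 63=19011712/ 236775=80.29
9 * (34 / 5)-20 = 41.20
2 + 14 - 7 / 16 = 249 / 16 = 15.56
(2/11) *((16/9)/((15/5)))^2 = 512/8019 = 0.06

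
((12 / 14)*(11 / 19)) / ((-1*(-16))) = 33 / 1064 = 0.03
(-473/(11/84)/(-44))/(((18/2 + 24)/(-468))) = -140868/121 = -1164.20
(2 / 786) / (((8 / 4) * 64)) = 1 / 50304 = 0.00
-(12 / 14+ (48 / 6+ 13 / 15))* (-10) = 2042 / 21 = 97.24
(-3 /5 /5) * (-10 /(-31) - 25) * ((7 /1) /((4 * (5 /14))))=22491 /1550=14.51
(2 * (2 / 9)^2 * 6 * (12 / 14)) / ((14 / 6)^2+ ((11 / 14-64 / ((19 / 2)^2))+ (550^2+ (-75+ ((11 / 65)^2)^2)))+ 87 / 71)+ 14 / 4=3.50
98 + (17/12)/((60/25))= 14197/144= 98.59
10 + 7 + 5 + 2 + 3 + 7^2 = 76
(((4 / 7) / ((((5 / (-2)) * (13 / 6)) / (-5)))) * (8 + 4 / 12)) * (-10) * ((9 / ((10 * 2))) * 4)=-7200 / 91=-79.12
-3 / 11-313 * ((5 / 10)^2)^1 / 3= -3479 / 132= -26.36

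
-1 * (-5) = 5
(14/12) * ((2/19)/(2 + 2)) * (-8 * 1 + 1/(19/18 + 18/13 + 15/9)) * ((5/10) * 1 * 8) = -52178/54777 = -0.95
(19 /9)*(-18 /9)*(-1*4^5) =38912 /9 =4323.56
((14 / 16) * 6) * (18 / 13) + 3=267 / 26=10.27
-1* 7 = -7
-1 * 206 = -206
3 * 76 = 228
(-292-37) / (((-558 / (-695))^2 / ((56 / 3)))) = -9527.17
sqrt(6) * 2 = 2 * sqrt(6) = 4.90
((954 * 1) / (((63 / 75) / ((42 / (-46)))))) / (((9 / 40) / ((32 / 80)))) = -42400 / 23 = -1843.48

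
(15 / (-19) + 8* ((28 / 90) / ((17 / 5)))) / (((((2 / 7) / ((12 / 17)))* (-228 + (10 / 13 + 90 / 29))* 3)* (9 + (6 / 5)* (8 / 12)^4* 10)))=1322139 / 71219016776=0.00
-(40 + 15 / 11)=-41.36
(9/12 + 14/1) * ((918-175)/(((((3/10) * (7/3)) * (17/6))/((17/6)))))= 219185/14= 15656.07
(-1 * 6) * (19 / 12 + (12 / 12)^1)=-31 / 2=-15.50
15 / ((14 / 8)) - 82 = -514 / 7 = -73.43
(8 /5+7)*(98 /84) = 301 /30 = 10.03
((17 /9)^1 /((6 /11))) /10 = 187 /540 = 0.35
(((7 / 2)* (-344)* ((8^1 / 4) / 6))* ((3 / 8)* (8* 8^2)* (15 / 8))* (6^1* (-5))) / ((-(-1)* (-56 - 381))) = -4334400 / 437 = -9918.54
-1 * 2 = -2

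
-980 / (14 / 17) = -1190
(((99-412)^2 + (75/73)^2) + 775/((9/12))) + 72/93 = 49066166206/495597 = 99004.16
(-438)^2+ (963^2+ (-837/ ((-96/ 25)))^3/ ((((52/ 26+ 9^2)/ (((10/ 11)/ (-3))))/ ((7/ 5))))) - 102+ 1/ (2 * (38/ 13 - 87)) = 17431749674080993/ 16349741056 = 1066178.95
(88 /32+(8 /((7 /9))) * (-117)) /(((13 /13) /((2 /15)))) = -33619 /210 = -160.09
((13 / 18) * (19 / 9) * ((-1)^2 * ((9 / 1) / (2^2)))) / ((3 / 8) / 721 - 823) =-178087 / 42723549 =-0.00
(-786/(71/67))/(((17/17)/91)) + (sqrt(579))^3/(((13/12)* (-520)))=-4792242/71 - 1737* sqrt(579)/1690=-67521.10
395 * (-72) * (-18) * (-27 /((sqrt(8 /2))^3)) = -1727730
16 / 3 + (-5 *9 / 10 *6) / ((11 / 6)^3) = 3800 / 3993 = 0.95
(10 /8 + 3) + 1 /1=21 /4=5.25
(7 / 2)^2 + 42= 217 / 4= 54.25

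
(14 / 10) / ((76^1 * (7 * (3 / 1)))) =1 / 1140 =0.00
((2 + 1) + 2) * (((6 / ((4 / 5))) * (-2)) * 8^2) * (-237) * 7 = 7963200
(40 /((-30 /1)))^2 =16 /9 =1.78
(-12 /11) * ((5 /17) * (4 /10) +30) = -6144 /187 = -32.86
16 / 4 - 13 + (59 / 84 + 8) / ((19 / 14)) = -295 / 114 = -2.59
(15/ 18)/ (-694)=-5/ 4164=-0.00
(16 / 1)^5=1048576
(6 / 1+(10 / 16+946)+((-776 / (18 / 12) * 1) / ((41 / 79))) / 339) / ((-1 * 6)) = -316791973 / 2001456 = -158.28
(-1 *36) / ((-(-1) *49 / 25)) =-900 / 49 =-18.37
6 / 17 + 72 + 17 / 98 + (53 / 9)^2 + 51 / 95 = 107.74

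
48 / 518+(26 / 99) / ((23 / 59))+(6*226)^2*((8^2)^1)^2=4441627381589362 / 589743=7531462656.77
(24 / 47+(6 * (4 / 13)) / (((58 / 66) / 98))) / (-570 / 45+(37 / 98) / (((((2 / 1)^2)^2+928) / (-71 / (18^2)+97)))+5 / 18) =-109614508416000 / 6559271850521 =-16.71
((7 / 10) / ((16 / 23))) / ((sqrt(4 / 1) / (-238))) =-19159 / 160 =-119.74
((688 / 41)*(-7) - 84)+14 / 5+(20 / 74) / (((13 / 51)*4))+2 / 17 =-664749909 / 3352570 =-198.28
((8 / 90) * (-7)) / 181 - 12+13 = 8117 / 8145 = 1.00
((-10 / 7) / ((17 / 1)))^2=100 / 14161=0.01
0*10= 0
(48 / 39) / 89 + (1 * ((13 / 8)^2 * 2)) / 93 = 243149 / 3443232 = 0.07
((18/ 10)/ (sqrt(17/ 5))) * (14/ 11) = 126 * sqrt(85)/ 935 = 1.24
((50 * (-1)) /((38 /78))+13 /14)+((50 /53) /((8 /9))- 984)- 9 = -30836321 /28196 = -1093.64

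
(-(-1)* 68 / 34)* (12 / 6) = 4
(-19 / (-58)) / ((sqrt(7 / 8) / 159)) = 3021*sqrt(14) / 203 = 55.68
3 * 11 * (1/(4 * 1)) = 33/4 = 8.25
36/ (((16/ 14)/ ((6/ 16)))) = 189/ 16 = 11.81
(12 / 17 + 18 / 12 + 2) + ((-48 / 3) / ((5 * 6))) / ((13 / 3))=9023 / 2210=4.08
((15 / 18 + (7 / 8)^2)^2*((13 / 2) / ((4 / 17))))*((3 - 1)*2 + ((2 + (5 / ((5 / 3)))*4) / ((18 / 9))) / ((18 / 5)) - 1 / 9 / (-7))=15642600779 / 37158912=420.96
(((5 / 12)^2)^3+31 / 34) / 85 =46548377 / 4314746880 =0.01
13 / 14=0.93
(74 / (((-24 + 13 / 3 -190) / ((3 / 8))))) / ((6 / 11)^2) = -121 / 272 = -0.44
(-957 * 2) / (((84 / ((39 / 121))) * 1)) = -1131 / 154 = -7.34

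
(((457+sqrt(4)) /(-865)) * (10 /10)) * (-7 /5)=3213 /4325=0.74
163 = 163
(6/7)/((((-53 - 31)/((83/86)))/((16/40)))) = -83/21070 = -0.00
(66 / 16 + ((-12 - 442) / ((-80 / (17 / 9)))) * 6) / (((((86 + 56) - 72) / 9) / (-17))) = -418863 / 2800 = -149.59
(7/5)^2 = 49/25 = 1.96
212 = 212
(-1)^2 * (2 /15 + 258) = 3872 /15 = 258.13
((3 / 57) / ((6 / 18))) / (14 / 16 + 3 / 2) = 24 / 361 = 0.07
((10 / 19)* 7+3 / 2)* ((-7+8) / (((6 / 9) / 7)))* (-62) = -128247 / 38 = -3374.92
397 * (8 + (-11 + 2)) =-397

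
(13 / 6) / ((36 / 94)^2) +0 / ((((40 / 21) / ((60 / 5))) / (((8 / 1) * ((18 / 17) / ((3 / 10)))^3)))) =28717 / 1944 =14.77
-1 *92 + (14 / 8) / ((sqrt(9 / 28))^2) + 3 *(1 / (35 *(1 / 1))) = -27238 / 315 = -86.47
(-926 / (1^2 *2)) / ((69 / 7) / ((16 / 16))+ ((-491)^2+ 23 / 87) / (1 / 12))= -93989 / 587275961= -0.00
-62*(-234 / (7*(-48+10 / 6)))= -43524 / 973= -44.73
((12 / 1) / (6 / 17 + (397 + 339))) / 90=17 / 93885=0.00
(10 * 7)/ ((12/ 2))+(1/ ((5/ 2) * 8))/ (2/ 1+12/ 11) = 23833/ 2040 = 11.68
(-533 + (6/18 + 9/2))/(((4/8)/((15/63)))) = -15845/63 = -251.51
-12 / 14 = -6 / 7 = -0.86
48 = 48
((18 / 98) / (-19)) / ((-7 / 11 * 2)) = 99 / 13034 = 0.01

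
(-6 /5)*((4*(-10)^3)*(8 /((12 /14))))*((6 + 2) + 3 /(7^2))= 2528000 /7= 361142.86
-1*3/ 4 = -3/ 4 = -0.75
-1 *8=-8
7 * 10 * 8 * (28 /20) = 784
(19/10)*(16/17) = 152/85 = 1.79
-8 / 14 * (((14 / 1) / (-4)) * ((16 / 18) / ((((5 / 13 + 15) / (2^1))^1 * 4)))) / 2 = 13 / 450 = 0.03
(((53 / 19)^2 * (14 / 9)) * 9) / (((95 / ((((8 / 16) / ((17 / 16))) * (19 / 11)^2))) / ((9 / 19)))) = 2831472 / 3712885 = 0.76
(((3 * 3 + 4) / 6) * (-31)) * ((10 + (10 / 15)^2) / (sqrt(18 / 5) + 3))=-143.24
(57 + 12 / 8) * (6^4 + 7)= 152451 / 2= 76225.50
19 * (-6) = -114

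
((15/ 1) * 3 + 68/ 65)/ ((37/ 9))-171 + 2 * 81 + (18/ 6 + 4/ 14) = 92359/ 16835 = 5.49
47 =47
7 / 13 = 0.54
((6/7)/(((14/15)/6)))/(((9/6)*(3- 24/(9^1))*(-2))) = -270/49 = -5.51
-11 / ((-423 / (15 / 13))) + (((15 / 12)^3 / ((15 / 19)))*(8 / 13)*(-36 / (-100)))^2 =503869 / 1525056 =0.33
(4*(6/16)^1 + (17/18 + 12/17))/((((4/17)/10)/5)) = 6025/9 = 669.44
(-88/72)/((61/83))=-913/549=-1.66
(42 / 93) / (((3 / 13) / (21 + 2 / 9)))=34762 / 837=41.53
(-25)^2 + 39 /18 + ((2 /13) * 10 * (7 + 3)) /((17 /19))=854423 /1326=644.36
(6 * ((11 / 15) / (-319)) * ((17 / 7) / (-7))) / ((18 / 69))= 391 / 21315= 0.02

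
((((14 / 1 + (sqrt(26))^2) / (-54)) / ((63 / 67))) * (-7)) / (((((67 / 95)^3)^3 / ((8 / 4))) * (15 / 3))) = 51.10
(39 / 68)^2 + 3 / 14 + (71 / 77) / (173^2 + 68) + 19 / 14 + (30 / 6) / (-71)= 1387680060031 / 758306401776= 1.83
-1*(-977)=977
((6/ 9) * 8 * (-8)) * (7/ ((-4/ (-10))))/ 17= -2240/ 51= -43.92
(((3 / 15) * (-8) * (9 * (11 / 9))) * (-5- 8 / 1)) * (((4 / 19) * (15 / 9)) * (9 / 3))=4576 / 19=240.84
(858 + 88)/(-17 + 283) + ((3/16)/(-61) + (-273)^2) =9674921681/129808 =74532.55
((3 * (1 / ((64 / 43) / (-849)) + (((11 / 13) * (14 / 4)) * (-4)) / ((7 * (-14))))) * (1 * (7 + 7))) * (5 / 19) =-49821495 / 7904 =-6303.33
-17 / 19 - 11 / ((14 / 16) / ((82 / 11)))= -94.61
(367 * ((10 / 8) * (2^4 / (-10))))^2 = 538756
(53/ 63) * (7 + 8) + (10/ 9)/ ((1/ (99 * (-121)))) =-279245/ 21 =-13297.38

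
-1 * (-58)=58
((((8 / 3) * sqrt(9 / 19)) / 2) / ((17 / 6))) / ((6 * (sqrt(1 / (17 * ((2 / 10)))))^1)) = 4 * sqrt(1615) / 1615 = 0.10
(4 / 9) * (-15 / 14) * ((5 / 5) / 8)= -5 / 84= -0.06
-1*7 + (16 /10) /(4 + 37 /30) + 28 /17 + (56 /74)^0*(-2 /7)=-99635 /18683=-5.33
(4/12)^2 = 1/9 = 0.11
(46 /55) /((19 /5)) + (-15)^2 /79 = 50659 /16511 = 3.07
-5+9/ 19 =-86/ 19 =-4.53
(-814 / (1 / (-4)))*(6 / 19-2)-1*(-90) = -102482 / 19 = -5393.79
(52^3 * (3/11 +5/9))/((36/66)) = 5764928/27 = 213515.85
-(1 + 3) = -4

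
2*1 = 2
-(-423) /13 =423 /13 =32.54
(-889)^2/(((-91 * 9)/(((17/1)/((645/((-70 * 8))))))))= 214967312/15093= 14242.85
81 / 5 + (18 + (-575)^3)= -950546704 / 5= -190109340.80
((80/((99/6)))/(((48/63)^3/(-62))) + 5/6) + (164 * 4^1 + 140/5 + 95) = 211553/2112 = 100.17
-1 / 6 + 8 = 47 / 6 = 7.83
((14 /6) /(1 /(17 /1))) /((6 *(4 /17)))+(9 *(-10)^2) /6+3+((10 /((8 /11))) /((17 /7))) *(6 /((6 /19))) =353333 /1224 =288.67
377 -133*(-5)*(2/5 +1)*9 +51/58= 507899/58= 8756.88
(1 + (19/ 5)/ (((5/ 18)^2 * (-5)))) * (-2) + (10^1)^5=62511062/ 625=100017.70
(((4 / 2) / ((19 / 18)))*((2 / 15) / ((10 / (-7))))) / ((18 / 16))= -224 / 1425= -0.16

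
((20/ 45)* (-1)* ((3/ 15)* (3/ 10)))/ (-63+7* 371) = -0.00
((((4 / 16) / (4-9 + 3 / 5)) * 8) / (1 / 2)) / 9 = -0.10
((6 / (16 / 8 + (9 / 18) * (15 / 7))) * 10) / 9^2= 280 / 1161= 0.24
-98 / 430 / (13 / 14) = -0.25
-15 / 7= -2.14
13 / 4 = 3.25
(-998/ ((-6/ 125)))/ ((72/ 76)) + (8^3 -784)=1170437/ 54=21674.76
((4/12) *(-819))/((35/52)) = -2028/5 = -405.60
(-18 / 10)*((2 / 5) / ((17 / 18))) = -324 / 425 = -0.76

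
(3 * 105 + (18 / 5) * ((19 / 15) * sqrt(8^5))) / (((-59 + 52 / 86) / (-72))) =12040 / 31 + 1673216 * sqrt(2) / 2325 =1406.14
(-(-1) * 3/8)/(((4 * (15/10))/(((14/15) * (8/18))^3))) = 10976/2460375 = 0.00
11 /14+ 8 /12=61 /42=1.45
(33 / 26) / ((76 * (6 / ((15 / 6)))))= 55 / 7904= 0.01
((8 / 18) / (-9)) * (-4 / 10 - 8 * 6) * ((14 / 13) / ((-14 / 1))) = -968 / 5265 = -0.18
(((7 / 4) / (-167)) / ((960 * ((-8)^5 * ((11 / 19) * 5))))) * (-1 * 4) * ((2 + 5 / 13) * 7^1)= -28861 / 3756156518400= -0.00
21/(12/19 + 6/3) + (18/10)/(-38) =3768/475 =7.93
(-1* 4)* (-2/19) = 8/19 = 0.42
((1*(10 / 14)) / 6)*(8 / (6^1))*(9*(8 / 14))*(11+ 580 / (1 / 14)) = 325240 / 49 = 6637.55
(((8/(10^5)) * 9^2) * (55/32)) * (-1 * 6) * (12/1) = -8019/10000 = -0.80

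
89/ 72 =1.24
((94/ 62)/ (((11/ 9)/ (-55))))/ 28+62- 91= -27287/ 868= -31.44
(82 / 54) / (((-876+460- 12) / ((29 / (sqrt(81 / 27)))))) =-1189 * sqrt(3) / 34668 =-0.06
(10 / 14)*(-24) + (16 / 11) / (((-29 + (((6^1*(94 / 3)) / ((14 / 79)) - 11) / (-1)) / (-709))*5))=-450985328 / 26291265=-17.15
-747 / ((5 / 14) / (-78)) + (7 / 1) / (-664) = 541640701 / 3320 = 163144.79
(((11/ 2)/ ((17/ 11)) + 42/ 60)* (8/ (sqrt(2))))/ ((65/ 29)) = 41992* sqrt(2)/ 5525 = 10.75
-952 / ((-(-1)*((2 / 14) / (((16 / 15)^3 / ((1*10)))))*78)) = -6823936 / 658125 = -10.37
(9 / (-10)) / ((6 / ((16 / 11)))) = -12 / 55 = -0.22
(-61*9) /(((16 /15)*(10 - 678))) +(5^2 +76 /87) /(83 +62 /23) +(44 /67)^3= 747259174163581 /551222238132288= 1.36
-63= -63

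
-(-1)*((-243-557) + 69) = -731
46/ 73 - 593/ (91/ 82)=-3545512/ 6643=-533.72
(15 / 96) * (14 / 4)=35 / 64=0.55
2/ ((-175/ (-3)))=6/ 175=0.03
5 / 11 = 0.45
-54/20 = -27/10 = -2.70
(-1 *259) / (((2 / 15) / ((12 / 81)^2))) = -42.63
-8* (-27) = 216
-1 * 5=-5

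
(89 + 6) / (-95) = -1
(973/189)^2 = 19321/729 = 26.50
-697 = -697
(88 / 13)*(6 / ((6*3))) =88 / 39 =2.26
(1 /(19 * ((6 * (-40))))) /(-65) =1 /296400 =0.00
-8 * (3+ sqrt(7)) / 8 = -5.65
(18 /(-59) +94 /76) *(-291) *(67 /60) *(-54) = 366563097 /22420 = 16349.83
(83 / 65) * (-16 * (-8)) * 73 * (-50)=-7755520 / 13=-596578.46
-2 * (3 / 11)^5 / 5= -486 / 805255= -0.00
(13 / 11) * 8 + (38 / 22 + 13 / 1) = 266 / 11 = 24.18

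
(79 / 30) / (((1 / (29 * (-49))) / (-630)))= 2357439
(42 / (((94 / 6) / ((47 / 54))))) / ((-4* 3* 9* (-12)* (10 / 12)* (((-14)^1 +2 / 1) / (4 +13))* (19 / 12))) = -119 / 61560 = -0.00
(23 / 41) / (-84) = -23 / 3444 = -0.01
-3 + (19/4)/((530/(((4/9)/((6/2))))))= -42911/14310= -3.00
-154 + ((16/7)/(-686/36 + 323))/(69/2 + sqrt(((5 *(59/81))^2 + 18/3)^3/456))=-892153701084575648074318/5793214160524924732291-38689551032256 *sqrt(14408574)/5793214160524924732291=-154.00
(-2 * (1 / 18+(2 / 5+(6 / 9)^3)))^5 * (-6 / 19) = 689461762486 / 283988784375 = 2.43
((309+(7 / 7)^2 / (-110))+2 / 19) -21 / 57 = 645241 / 2090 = 308.73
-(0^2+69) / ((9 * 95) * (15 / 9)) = -23 / 475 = -0.05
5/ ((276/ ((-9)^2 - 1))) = 100/ 69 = 1.45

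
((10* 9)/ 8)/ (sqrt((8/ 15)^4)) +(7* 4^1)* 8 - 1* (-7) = 69261/ 256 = 270.55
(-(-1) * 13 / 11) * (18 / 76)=117 / 418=0.28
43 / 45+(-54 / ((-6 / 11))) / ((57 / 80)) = 119617 / 855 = 139.90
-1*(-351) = 351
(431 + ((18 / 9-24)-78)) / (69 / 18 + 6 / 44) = 10923 / 131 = 83.38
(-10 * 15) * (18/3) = -900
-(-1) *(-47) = -47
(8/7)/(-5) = -8/35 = -0.23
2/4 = 1/2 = 0.50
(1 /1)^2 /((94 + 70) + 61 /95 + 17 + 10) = 95 /18206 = 0.01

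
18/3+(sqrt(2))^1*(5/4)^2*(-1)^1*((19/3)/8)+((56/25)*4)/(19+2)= 482/75- 475*sqrt(2)/384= 4.68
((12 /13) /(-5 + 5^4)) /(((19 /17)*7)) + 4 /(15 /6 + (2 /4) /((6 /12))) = 306331 /267995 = 1.14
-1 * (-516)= 516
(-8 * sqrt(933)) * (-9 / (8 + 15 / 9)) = 216 * sqrt(933) / 29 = 227.51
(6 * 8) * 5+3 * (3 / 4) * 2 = 489 / 2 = 244.50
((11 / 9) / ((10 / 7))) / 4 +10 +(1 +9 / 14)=29879 / 2520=11.86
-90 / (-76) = 45 / 38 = 1.18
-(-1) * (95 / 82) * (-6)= -285 / 41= -6.95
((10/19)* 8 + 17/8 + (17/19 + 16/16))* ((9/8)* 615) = 6924285/1216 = 5694.31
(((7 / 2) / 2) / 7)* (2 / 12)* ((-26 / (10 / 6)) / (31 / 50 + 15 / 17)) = -1105 / 2554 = -0.43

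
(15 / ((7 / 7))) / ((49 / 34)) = 510 / 49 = 10.41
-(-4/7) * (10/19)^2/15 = 80/7581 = 0.01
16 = 16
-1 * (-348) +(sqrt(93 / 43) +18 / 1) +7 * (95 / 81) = sqrt(3999) / 43 +30311 / 81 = 375.68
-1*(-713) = 713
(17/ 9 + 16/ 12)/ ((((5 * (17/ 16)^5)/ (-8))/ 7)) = -1702887424/ 63893565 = -26.65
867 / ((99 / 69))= 6647 / 11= 604.27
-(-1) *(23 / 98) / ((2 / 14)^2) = 23 / 2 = 11.50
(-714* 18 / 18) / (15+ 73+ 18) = -357 / 53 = -6.74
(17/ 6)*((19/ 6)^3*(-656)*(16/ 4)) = -19122892/ 81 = -236085.09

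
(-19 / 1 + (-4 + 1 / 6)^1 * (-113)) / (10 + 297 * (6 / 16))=9940 / 2913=3.41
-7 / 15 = -0.47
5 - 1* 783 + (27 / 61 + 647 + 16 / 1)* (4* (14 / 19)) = 71822 / 61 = 1177.41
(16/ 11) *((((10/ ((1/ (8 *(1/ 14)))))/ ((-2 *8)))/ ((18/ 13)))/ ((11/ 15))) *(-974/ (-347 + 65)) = -633100/ 358281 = -1.77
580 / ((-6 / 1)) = -96.67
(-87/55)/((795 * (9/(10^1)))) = -58/26235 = -0.00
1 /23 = 0.04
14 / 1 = 14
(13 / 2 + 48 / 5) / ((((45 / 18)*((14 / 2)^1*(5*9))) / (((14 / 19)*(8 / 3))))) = 2576 / 64125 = 0.04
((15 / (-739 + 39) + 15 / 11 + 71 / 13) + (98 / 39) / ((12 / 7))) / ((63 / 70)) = 1490009 / 162162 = 9.19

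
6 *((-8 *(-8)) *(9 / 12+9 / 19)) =8928 / 19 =469.89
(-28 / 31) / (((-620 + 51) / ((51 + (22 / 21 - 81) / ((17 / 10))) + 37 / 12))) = 3357 / 299863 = 0.01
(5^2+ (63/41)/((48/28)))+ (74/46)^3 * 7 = 109822893/1995388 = 55.04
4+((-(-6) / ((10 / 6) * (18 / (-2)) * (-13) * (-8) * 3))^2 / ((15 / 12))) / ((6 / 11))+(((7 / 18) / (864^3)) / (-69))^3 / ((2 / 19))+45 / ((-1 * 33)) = 629815838696046766960293592364478428366429 / 238895444507333272776621629072927096832000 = 2.64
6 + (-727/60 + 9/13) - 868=-681271/780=-873.42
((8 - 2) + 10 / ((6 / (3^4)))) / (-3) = -47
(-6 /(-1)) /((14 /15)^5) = 2278125 /268912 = 8.47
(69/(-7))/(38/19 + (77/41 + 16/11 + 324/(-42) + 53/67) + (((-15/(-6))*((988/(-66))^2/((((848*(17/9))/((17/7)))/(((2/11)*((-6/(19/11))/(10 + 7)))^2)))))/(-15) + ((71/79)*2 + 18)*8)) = -9250658940743/147142208340186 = -0.06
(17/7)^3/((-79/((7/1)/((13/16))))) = -78608/50323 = -1.56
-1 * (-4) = 4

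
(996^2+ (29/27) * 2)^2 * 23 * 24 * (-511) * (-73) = 4924116803492195495200/243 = 20263855158404096688.07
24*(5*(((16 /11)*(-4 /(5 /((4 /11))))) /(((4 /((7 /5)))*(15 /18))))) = -64512 /3025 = -21.33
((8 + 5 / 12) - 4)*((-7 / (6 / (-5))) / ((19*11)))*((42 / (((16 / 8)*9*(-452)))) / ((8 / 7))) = -0.00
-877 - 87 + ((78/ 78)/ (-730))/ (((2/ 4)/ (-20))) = -70368/ 73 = -963.95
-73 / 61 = -1.20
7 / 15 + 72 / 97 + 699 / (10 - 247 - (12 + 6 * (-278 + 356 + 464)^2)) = 1033268734 / 854974005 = 1.21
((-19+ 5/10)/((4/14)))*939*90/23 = -10944045/46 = -237914.02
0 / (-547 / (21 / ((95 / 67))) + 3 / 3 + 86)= 0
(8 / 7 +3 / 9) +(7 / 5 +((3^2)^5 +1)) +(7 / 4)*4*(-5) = 6196877 / 105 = 59017.88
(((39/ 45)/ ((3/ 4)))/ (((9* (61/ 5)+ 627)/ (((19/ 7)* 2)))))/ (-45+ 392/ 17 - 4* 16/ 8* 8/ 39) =-109174/ 302396535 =-0.00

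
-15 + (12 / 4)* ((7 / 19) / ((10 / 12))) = -1299 / 95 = -13.67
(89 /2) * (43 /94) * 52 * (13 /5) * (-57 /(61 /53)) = -1953871023 /14335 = -136300.73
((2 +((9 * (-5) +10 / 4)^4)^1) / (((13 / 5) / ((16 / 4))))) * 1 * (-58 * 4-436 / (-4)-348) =-122932547235 / 52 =-2364087446.83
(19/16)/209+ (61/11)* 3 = 2929/176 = 16.64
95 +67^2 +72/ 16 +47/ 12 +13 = 55265/ 12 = 4605.42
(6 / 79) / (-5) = -6 / 395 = -0.02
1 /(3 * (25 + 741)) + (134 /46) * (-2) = -307909 /52854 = -5.83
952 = 952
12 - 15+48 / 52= -27 / 13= -2.08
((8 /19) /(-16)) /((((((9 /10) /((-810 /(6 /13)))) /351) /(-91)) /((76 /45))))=-2768220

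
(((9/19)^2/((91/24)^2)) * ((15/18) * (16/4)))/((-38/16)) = -1244160/56799379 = -0.02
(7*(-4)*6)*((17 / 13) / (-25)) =2856 / 325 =8.79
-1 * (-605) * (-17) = -10285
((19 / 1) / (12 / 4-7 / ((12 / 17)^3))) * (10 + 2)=-393984 / 29207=-13.49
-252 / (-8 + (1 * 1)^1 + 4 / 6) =756 / 19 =39.79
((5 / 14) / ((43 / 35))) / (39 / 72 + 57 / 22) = 3300 / 35561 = 0.09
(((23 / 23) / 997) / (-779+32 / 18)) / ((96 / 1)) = -3 / 223168480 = -0.00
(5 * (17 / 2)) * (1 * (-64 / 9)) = -2720 / 9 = -302.22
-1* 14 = -14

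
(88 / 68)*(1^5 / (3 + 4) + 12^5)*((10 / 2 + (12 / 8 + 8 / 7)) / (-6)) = -2050128025 / 4998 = -410189.68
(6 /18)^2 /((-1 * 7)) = -1 /63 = -0.02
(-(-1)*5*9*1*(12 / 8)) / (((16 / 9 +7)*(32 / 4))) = 1215 / 1264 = 0.96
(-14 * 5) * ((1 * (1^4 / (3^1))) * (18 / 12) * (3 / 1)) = -105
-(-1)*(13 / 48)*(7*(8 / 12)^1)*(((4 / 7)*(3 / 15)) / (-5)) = -0.03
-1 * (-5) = 5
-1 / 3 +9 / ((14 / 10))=128 / 21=6.10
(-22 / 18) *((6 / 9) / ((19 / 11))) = -242 / 513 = -0.47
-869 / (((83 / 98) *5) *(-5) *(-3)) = -85162 / 6225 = -13.68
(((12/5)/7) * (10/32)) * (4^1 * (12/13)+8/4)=111/182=0.61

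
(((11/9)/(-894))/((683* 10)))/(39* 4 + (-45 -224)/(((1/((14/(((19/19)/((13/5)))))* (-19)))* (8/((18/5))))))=-55/23046183925362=-0.00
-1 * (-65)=65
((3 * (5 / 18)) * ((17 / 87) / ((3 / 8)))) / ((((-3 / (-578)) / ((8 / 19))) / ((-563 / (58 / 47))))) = -20800462880 / 1294299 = -16070.83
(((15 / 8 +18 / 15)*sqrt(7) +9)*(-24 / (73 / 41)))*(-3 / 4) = 45387*sqrt(7) / 1460 +6642 / 73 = 173.23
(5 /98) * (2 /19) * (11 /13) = 55 /12103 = 0.00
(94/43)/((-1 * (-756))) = 47/16254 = 0.00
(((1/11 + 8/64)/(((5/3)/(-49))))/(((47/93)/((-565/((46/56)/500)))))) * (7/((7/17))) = 873211200750/11891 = 73434631.30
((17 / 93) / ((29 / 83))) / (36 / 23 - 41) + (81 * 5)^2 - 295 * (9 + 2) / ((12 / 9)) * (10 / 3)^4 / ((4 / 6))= -2103734422184 / 7338537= -286669.46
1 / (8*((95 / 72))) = 9 / 95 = 0.09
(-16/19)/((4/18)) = -72/19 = -3.79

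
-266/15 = -17.73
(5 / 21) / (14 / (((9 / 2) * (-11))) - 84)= -165 / 58408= -0.00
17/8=2.12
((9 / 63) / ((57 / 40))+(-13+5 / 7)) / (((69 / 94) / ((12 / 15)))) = -13.28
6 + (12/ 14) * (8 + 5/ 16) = 105/ 8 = 13.12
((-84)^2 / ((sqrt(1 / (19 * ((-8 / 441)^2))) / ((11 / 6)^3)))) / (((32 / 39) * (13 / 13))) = 17303 * sqrt(19) / 18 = 4190.11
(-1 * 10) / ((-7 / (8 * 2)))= 160 / 7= 22.86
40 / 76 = 10 / 19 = 0.53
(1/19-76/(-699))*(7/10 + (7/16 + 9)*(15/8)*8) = 1283657/55920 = 22.96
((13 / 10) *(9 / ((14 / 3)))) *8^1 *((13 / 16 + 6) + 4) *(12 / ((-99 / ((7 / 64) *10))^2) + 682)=1282814506961 / 8673280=147904.20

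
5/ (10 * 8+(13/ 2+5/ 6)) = 15/ 262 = 0.06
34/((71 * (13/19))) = 0.70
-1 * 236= -236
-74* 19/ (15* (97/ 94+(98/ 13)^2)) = -22335716/ 13787535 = -1.62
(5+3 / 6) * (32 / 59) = 176 / 59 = 2.98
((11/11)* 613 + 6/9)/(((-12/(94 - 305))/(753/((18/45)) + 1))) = 1463294917/72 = 20323540.51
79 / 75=1.05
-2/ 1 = -2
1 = 1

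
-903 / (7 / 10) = -1290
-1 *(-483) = 483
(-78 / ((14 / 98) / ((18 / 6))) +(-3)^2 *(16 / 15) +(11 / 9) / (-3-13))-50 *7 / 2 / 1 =-1298503 / 720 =-1803.48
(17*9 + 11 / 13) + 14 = 2182 / 13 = 167.85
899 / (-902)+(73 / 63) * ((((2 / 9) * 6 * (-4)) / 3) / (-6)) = -1002431 / 1534302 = -0.65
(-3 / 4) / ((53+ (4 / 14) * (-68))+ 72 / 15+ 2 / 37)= -1295 / 66348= -0.02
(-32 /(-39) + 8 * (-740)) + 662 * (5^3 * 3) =242330.82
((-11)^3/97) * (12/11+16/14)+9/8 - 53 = -448281/5432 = -82.53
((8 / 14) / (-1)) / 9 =-0.06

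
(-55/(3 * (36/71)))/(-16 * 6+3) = 3905/10044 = 0.39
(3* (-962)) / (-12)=481 / 2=240.50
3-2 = 1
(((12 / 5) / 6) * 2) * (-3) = -2.40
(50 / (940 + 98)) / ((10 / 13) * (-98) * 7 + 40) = -65 / 658092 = -0.00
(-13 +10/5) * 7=-77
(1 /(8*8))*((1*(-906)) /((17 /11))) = -4983 /544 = -9.16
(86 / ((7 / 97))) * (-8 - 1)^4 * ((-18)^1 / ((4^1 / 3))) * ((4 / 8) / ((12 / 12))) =-738880137 / 14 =-52777152.64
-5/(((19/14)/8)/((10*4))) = -22400/19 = -1178.95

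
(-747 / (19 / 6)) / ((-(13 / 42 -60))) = -188244 / 47633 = -3.95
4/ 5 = 0.80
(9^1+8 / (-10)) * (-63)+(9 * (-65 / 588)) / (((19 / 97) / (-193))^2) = -341896707723 / 353780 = -966410.50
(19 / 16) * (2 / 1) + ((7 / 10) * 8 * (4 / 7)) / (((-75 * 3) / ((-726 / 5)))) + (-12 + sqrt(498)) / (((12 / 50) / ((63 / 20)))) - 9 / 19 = 139.36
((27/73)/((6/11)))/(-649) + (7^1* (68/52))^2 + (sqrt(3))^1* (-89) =121981333/1455766 - 89* sqrt(3) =-70.36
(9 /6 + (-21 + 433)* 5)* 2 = 4123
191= 191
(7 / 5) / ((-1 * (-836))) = 7 / 4180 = 0.00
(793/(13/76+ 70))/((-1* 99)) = -60268/527967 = -0.11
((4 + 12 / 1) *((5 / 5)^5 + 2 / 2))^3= 32768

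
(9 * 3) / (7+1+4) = 9 / 4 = 2.25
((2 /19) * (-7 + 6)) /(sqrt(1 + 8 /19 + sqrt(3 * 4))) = -2 * sqrt(19) /(19 * sqrt(27 + 38 * sqrt(3))) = -0.05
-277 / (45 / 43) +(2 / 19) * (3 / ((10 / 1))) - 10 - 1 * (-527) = 252.34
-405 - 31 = -436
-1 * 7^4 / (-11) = 2401 / 11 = 218.27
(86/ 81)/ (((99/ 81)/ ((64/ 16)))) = 344/ 99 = 3.47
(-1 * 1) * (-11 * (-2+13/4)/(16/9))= 495/64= 7.73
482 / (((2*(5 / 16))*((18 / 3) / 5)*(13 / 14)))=26992 / 39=692.10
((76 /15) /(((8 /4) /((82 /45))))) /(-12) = -779 /2025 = -0.38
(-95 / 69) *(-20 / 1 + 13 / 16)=29165 / 1104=26.42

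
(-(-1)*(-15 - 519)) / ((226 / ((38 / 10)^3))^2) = -12561250227 / 399031250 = -31.48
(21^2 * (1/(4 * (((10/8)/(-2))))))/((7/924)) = -116424/5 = -23284.80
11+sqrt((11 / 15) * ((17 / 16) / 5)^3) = 17 * sqrt(561) / 4800+11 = 11.08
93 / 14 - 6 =9 / 14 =0.64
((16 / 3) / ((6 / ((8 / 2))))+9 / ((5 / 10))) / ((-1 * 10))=-97 / 45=-2.16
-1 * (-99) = 99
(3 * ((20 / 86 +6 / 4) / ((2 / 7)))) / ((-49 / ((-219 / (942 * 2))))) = 32631 / 756112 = 0.04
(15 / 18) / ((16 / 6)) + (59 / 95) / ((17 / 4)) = 11851 / 25840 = 0.46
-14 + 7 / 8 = -105 / 8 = -13.12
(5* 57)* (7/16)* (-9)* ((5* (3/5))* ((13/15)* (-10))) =233415/8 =29176.88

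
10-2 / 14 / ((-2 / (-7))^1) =19 / 2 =9.50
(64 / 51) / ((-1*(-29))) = 64 / 1479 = 0.04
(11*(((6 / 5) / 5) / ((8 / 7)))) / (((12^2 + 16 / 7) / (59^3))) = 332097843 / 102400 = 3243.14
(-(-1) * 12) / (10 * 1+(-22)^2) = 6 / 247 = 0.02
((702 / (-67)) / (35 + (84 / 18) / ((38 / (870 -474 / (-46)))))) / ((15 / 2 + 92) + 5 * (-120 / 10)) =-102258 / 55168939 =-0.00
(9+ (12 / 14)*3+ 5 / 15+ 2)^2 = 85264 / 441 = 193.34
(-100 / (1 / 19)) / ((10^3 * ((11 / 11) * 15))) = -19 / 150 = -0.13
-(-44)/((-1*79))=-44/79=-0.56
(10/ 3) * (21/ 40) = 7/ 4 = 1.75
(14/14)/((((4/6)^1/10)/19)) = 285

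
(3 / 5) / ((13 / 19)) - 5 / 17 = 644 / 1105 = 0.58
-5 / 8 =-0.62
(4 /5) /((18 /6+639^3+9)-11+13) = 4 /1304585665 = 0.00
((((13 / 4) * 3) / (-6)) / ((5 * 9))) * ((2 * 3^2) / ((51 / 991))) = -12883 / 1020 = -12.63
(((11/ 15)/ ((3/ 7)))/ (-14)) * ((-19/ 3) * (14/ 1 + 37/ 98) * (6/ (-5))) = -13.36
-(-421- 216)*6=3822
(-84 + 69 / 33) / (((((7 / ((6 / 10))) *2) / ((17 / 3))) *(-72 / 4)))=15317 / 13860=1.11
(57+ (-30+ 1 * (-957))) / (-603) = 310 / 201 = 1.54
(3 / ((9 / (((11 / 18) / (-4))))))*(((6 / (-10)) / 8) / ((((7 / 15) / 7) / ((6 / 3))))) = 11 / 96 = 0.11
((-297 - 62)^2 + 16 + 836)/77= 129733/77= 1684.84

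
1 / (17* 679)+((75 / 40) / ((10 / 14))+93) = 8830403 / 92344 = 95.63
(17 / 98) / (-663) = -1 / 3822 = -0.00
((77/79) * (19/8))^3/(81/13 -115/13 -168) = -40707678011/559902977024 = -0.07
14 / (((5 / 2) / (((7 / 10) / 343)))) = 0.01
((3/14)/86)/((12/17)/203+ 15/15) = 1479/595636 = 0.00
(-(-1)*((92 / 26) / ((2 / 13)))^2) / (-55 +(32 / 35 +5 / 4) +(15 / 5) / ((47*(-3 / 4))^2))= -490795620 / 49017679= -10.01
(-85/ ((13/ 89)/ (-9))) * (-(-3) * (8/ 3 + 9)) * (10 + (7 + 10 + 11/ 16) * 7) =5101949475/ 208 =24528603.25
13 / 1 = 13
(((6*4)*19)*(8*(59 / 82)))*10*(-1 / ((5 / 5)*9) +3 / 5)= 1578368 / 123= 12832.26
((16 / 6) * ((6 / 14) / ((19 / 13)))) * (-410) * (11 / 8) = -58630 / 133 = -440.83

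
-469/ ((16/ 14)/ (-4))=3283/ 2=1641.50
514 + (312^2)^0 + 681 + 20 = 1216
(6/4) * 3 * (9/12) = 3.38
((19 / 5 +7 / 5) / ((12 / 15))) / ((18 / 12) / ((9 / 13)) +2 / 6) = 13 / 5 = 2.60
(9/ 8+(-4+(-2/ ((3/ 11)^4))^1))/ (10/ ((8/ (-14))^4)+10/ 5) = -3777904/ 993141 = -3.80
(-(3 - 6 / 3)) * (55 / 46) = -55 / 46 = -1.20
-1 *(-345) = 345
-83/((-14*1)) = 83/14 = 5.93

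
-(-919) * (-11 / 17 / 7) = -10109 / 119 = -84.95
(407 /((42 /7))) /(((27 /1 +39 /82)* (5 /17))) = 283679 /33795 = 8.39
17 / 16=1.06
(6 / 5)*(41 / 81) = 82 / 135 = 0.61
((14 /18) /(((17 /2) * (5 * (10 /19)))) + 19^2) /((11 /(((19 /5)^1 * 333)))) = 970813474 /23375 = 41532.13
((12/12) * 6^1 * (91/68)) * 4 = 546/17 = 32.12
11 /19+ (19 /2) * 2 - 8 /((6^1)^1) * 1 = 1040 /57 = 18.25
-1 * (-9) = 9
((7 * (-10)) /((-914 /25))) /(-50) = -35 /914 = -0.04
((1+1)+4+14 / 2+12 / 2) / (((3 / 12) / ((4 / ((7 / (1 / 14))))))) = 3.10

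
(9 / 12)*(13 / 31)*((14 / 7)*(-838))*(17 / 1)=-277797 / 31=-8961.19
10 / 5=2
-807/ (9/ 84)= -7532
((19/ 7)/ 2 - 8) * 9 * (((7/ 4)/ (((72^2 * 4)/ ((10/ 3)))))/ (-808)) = 155/ 7446528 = 0.00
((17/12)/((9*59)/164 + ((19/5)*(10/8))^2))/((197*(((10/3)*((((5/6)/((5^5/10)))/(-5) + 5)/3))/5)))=156825/625100503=0.00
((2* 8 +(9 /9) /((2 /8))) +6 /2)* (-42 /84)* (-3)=69 /2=34.50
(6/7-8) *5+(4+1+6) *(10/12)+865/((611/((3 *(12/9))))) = -535945/25662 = -20.88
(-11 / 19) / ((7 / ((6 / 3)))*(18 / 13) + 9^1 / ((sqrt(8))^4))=-9152 / 78831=-0.12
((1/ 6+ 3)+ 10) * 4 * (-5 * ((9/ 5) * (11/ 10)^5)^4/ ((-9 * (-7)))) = -12914781652720354496631597/ 43750000000000000000000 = -295.20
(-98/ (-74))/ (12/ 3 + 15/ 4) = 196/ 1147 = 0.17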